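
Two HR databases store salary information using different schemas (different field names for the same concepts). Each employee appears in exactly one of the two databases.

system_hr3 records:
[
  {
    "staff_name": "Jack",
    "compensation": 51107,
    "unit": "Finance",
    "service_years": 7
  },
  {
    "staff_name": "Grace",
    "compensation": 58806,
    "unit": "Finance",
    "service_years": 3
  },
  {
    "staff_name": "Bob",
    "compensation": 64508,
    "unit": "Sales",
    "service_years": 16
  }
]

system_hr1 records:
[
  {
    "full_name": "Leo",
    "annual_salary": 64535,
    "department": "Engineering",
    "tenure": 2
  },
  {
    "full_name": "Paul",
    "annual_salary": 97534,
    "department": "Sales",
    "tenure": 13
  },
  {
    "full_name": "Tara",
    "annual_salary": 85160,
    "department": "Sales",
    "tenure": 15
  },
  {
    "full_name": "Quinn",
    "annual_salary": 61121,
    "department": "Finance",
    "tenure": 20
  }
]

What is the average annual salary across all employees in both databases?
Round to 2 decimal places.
68967.29

Schema mapping: "compensation" (system_hr3) = "annual_salary" (system_hr1) = annual salary

All salaries: [51107, 58806, 64508, 64535, 97534, 85160, 61121]
Sum: 482771
Count: 7
Average: 482771 / 7 = 68967.29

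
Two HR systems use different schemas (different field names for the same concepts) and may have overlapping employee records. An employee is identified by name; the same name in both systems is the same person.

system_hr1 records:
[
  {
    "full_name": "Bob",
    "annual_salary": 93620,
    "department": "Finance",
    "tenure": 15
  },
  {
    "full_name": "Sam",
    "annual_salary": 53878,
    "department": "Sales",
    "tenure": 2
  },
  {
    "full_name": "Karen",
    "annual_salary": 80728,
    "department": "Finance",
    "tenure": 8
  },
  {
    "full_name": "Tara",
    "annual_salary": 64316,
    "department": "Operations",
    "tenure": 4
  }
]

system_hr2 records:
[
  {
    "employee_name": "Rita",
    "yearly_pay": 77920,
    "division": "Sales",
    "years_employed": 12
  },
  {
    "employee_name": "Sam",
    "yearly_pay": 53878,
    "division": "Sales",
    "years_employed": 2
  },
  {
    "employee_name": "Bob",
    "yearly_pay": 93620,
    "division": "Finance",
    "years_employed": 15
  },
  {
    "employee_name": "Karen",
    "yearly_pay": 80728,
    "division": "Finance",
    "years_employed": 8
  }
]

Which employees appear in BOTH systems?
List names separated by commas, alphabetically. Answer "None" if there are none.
Bob, Karen, Sam

Schema mapping: "full_name" (system_hr1) = "employee_name" (system_hr2) = employee name

Names in system_hr1: ['Bob', 'Karen', 'Sam', 'Tara']
Names in system_hr2: ['Bob', 'Karen', 'Rita', 'Sam']

Intersection: ['Bob', 'Karen', 'Sam']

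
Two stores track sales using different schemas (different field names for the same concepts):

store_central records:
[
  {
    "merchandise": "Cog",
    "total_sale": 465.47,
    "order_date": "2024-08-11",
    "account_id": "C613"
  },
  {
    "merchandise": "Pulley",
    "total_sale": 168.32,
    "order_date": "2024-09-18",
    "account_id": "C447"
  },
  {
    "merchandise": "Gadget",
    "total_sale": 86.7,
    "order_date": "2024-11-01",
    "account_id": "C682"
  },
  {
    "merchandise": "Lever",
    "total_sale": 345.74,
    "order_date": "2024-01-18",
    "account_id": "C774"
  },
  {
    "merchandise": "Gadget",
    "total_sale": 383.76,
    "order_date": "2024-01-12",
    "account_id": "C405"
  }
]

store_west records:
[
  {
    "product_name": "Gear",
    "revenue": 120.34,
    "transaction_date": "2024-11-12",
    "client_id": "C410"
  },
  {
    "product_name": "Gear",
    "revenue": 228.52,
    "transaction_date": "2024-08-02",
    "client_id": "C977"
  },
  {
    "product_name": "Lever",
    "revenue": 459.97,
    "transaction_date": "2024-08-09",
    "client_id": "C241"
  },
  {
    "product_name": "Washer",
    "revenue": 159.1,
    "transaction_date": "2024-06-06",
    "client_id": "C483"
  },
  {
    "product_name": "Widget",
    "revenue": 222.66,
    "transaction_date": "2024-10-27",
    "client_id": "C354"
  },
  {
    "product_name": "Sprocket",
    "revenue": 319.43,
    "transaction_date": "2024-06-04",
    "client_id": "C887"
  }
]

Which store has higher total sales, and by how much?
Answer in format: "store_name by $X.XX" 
store_west by $60.03

Schema mapping: "total_sale" (store_central) = "revenue" (store_west) = sale amount

Total for store_central: 1449.99
Total for store_west: 1510.02

Difference: |1449.99 - 1510.02| = 60.03
store_west has higher sales by $60.03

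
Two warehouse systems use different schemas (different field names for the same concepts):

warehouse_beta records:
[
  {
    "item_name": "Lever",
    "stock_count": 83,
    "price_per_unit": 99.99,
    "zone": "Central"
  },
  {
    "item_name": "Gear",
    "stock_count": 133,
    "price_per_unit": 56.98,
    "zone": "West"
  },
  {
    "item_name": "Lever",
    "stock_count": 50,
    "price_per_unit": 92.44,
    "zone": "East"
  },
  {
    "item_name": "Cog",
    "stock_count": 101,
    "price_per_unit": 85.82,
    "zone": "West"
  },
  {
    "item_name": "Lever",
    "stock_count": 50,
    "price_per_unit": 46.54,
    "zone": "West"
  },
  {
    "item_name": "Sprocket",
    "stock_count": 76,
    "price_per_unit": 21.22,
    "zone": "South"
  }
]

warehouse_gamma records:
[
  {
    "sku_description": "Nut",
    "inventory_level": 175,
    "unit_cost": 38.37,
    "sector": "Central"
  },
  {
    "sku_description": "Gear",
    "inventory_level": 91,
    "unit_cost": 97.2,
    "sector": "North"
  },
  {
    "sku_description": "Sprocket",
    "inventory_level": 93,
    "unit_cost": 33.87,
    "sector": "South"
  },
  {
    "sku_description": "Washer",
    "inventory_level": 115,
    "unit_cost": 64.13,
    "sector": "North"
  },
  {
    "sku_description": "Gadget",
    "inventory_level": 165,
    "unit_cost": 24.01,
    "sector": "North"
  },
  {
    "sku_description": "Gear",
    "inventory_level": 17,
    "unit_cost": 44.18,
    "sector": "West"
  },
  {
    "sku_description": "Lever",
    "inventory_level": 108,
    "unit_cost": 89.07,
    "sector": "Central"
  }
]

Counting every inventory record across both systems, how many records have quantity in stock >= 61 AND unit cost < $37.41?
3

Schema mappings:
- "stock_count" (warehouse_beta) = "inventory_level" (warehouse_gamma) = quantity
- "price_per_unit" (warehouse_beta) = "unit_cost" (warehouse_gamma) = unit cost

Records meeting both conditions in warehouse_beta: 1
Records meeting both conditions in warehouse_gamma: 2

Total: 1 + 2 = 3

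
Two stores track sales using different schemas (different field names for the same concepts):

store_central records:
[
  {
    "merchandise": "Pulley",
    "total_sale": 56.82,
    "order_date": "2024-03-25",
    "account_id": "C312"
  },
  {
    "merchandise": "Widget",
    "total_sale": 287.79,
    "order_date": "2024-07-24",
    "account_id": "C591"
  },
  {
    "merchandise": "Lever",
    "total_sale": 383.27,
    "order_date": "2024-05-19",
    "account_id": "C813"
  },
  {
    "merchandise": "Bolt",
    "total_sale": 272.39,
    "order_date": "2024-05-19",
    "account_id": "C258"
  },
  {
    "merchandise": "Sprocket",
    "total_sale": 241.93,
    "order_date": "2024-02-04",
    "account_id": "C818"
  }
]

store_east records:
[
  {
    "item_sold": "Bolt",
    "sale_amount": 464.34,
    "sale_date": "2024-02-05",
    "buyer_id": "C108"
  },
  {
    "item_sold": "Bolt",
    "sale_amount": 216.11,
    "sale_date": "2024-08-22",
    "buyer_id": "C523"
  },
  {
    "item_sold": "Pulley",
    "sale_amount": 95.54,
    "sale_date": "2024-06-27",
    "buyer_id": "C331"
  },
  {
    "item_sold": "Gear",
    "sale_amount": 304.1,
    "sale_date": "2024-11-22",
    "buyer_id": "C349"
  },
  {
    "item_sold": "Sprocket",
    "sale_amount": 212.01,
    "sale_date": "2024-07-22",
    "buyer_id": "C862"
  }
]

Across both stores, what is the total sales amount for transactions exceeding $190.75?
2381.94

Schema mapping: "total_sale" (store_central) = "sale_amount" (store_east) = sale amount

Sum of sales > $190.75 in store_central: 1185.38
Sum of sales > $190.75 in store_east: 1196.56

Total: 1185.38 + 1196.56 = 2381.94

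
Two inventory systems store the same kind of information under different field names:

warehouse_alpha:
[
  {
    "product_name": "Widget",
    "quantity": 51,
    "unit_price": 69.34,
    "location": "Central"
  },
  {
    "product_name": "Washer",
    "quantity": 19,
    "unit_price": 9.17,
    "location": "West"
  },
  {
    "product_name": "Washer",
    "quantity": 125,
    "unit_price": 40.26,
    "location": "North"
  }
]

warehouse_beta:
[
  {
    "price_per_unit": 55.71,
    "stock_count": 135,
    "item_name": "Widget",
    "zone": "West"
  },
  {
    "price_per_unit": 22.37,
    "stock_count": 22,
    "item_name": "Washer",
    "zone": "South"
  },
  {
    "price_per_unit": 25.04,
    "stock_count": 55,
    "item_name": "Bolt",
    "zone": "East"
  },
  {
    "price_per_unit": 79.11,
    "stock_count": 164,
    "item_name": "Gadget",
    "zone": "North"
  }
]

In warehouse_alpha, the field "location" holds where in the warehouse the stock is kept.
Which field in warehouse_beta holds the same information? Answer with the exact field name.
zone

In warehouse_alpha, "location" holds where in the warehouse the stock is kept.
The fields in warehouse_beta are: "price_per_unit", "stock_count", "item_name", "zone".
"zone" is the match: the name refers to the same concept and its values are area labels (e.g. 'East', 'North').
The other fields ("price_per_unit", "stock_count", "item_name") hold different kinds of data.

So "location" in warehouse_alpha corresponds to "zone" in warehouse_beta.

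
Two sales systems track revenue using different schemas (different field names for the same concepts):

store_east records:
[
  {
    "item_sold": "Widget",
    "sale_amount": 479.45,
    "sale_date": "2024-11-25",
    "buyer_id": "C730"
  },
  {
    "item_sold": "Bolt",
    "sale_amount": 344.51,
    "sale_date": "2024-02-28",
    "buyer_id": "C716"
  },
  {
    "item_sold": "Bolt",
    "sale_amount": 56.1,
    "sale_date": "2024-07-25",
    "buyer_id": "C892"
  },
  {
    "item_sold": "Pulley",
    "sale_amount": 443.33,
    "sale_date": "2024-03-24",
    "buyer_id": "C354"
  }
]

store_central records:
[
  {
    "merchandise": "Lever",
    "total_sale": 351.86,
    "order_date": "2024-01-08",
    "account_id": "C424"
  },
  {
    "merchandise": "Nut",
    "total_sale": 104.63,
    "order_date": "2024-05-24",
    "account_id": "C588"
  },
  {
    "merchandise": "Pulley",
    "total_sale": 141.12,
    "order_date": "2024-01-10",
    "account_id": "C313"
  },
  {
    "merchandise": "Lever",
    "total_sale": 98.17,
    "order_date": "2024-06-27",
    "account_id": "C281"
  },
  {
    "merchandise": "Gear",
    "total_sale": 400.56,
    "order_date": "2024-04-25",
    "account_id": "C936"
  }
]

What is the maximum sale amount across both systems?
479.45

Reconcile: "sale_amount" (store_east) = "total_sale" (store_central) = sale amount

Maximum in store_east: 479.45
Maximum in store_central: 400.56

Overall maximum: max(479.45, 400.56) = 479.45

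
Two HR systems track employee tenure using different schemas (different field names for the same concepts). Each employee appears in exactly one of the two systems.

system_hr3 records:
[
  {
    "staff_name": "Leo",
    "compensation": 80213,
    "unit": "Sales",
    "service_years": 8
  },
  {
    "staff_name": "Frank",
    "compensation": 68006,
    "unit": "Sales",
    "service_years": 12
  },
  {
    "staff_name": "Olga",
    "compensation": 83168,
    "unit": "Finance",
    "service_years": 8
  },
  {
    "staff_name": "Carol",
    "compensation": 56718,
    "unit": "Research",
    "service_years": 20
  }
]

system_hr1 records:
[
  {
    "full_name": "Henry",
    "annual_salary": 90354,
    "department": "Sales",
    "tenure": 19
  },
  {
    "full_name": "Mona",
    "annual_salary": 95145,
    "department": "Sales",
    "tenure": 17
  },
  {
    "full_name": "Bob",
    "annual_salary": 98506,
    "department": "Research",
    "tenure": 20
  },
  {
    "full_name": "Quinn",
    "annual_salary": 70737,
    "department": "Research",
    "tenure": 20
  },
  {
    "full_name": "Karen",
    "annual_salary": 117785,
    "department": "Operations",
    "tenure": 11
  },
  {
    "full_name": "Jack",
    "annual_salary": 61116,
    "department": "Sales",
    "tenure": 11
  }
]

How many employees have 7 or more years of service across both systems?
10

Reconcile schemas: "service_years" (system_hr3) = "tenure" (system_hr1) = years of service

From system_hr3: 4 employees with >= 7 years
From system_hr1: 6 employees with >= 7 years

Total: 4 + 6 = 10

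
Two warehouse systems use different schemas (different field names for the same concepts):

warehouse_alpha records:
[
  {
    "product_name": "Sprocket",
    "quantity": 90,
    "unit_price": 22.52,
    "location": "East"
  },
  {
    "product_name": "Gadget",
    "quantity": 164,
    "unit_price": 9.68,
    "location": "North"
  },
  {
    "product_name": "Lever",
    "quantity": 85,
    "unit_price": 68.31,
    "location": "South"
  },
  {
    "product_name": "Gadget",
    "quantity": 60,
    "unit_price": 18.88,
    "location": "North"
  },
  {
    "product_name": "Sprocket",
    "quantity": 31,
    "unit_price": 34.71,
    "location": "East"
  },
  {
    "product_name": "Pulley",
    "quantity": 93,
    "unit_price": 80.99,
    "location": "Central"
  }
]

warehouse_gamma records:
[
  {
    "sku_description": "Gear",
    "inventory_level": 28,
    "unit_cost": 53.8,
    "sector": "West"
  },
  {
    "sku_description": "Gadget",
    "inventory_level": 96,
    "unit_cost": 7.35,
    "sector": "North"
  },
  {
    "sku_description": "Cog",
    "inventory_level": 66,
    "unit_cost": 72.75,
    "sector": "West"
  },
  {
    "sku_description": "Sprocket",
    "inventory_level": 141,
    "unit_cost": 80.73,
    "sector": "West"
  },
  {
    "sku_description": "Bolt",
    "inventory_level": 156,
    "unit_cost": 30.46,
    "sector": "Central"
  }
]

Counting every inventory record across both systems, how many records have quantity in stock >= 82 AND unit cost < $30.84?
4

Schema mappings:
- "quantity" (warehouse_alpha) = "inventory_level" (warehouse_gamma) = quantity
- "unit_price" (warehouse_alpha) = "unit_cost" (warehouse_gamma) = unit cost

Records meeting both conditions in warehouse_alpha: 2
Records meeting both conditions in warehouse_gamma: 2

Total: 2 + 2 = 4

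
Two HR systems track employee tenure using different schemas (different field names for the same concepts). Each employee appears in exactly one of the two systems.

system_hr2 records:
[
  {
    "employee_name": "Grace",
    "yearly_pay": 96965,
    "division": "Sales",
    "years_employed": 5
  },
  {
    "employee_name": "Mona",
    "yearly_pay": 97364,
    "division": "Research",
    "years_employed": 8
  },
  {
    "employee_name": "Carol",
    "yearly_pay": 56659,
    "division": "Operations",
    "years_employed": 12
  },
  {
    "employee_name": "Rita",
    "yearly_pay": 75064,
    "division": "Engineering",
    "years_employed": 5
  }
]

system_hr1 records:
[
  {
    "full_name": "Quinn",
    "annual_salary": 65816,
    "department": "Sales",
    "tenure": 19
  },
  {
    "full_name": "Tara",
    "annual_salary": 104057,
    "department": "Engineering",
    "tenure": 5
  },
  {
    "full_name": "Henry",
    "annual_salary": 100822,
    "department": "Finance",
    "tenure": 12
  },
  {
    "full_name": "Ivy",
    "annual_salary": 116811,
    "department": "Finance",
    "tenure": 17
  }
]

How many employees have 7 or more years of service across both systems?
5

Reconcile schemas: "years_employed" (system_hr2) = "tenure" (system_hr1) = years of service

From system_hr2: 2 employees with >= 7 years
From system_hr1: 3 employees with >= 7 years

Total: 2 + 3 = 5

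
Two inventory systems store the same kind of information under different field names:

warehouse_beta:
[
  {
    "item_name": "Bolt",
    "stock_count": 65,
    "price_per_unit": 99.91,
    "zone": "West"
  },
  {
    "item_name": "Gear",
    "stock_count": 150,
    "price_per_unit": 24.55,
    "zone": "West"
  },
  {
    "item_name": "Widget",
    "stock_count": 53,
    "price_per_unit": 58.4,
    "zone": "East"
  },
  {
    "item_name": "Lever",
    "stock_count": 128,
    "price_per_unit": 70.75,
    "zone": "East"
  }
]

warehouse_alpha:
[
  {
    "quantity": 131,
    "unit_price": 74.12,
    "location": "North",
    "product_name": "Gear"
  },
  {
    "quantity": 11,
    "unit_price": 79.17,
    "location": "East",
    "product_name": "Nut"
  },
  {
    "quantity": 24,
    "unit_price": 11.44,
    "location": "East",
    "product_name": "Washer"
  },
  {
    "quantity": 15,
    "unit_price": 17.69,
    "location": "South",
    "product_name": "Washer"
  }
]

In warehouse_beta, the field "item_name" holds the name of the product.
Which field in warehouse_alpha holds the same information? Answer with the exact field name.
product_name

In warehouse_beta, "item_name" holds the name of the product.
The fields in warehouse_alpha are: "quantity", "unit_price", "location", "product_name".
"product_name" is the match: the name refers to the same concept and its values are product-name strings (e.g. 'Gear', 'Nut').
The other fields ("quantity", "unit_price", "location") hold different kinds of data.

So "item_name" in warehouse_beta corresponds to "product_name" in warehouse_alpha.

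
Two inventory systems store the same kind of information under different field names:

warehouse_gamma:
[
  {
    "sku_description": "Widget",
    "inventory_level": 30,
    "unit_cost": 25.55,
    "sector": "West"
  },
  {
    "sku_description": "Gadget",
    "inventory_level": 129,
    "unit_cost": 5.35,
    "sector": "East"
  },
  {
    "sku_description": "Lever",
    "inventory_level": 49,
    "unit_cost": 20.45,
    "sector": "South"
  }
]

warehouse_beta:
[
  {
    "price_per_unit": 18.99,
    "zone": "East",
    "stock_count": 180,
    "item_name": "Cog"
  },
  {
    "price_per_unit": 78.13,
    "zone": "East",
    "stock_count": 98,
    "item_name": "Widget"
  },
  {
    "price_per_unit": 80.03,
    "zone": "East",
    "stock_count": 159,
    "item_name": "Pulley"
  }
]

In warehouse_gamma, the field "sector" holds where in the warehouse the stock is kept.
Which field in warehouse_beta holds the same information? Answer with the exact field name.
zone

In warehouse_gamma, "sector" holds where in the warehouse the stock is kept.
The fields in warehouse_beta are: "price_per_unit", "zone", "stock_count", "item_name".
"zone" is the match: the name refers to the same concept and its values are area labels (e.g. 'East').
The other fields ("price_per_unit", "stock_count", "item_name") hold different kinds of data.

So "sector" in warehouse_gamma corresponds to "zone" in warehouse_beta.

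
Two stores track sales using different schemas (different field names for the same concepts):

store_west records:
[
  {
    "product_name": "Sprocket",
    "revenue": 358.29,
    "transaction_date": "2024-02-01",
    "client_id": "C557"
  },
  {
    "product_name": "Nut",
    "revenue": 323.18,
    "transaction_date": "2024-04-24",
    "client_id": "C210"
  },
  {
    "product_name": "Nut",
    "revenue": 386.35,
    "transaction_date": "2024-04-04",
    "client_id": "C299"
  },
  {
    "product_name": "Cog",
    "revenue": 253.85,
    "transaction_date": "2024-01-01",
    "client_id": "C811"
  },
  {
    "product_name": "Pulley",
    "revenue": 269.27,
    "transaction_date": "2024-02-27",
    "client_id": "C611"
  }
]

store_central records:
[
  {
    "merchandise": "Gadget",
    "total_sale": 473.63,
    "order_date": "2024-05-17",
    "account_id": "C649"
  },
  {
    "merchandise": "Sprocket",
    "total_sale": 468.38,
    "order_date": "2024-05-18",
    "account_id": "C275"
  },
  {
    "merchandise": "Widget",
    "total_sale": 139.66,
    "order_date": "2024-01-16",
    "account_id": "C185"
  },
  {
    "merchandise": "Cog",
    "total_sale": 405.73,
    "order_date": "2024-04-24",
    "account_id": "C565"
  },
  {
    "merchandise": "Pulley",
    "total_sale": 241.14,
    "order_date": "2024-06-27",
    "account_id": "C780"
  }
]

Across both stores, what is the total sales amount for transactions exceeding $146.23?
3179.82

Schema mapping: "revenue" (store_west) = "total_sale" (store_central) = sale amount

Sum of sales > $146.23 in store_west: 1590.94
Sum of sales > $146.23 in store_central: 1588.88

Total: 1590.94 + 1588.88 = 3179.82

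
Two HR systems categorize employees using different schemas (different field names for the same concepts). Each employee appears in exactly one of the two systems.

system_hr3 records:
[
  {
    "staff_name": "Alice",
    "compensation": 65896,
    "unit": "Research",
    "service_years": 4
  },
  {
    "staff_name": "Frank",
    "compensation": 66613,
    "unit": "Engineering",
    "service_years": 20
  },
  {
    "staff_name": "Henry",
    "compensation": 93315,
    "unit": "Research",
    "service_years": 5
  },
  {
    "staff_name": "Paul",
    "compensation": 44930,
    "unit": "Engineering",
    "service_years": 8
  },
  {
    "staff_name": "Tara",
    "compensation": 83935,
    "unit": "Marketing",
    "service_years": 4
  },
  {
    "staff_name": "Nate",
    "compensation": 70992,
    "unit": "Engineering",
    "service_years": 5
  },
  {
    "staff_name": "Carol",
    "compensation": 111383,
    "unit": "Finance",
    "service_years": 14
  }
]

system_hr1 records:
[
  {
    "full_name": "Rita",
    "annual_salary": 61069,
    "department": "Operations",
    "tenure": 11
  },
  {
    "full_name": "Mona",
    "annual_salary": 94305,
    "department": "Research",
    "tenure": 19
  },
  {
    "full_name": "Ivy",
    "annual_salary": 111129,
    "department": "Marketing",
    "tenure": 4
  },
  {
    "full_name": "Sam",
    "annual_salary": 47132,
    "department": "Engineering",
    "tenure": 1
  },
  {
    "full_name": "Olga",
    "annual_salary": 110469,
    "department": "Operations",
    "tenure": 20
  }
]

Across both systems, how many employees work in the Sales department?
0

Schema mapping: "unit" (system_hr3) = "department" (system_hr1) = department

Sales employees in system_hr3: 0
Sales employees in system_hr1: 0

Total in Sales: 0 + 0 = 0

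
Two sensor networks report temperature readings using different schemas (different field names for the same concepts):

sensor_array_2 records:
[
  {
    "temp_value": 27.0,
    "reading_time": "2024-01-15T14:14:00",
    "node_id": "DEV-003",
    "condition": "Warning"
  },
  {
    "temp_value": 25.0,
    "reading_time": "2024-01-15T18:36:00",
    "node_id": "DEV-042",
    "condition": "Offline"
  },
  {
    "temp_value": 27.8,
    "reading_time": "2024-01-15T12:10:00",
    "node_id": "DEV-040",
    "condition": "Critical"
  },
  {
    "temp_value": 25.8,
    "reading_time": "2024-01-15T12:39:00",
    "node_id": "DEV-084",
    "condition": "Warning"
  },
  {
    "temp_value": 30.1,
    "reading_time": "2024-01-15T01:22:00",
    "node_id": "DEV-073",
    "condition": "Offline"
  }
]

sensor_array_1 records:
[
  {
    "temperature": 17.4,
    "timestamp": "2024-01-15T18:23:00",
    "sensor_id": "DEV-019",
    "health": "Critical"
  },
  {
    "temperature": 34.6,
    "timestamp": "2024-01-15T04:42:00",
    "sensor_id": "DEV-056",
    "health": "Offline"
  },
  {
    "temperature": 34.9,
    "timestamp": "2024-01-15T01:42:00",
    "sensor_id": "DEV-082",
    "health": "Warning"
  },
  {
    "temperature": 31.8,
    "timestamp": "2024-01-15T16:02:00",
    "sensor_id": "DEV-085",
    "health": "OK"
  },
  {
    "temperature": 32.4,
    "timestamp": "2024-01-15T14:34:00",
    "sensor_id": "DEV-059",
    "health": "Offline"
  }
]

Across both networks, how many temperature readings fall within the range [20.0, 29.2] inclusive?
4

Schema mapping: "temp_value" (sensor_array_2) = "temperature" (sensor_array_1) = temperature

Readings in [20.0, 29.2] from sensor_array_2: 4
Readings in [20.0, 29.2] from sensor_array_1: 0

Total count: 4 + 0 = 4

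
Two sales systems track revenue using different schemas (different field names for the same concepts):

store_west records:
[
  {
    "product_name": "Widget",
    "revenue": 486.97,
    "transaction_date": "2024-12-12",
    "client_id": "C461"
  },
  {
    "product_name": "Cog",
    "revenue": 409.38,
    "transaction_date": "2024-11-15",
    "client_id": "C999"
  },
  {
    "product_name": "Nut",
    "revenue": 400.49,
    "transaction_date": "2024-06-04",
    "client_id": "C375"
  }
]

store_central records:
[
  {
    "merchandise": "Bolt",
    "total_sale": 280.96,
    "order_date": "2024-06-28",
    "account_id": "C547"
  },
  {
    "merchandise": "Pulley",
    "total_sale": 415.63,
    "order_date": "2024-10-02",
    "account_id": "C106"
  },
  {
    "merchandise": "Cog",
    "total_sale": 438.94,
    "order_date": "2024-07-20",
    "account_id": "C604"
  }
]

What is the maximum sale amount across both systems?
486.97

Reconcile: "revenue" (store_west) = "total_sale" (store_central) = sale amount

Maximum in store_west: 486.97
Maximum in store_central: 438.94

Overall maximum: max(486.97, 438.94) = 486.97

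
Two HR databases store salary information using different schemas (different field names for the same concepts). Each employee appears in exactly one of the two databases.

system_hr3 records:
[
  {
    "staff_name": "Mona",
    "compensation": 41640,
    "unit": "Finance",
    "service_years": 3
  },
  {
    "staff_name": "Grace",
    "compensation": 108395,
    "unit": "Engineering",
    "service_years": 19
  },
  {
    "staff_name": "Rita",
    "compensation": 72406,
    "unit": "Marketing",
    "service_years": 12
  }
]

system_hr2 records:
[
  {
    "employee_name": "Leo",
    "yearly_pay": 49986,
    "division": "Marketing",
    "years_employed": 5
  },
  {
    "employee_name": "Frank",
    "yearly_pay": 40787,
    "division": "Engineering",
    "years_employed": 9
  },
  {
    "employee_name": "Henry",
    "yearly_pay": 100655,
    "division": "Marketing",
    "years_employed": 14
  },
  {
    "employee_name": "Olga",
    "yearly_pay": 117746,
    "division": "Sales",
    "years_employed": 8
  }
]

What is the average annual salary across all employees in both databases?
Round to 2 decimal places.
75945.00

Schema mapping: "compensation" (system_hr3) = "yearly_pay" (system_hr2) = annual salary

All salaries: [41640, 108395, 72406, 49986, 40787, 100655, 117746]
Sum: 531615
Count: 7
Average: 531615 / 7 = 75945.00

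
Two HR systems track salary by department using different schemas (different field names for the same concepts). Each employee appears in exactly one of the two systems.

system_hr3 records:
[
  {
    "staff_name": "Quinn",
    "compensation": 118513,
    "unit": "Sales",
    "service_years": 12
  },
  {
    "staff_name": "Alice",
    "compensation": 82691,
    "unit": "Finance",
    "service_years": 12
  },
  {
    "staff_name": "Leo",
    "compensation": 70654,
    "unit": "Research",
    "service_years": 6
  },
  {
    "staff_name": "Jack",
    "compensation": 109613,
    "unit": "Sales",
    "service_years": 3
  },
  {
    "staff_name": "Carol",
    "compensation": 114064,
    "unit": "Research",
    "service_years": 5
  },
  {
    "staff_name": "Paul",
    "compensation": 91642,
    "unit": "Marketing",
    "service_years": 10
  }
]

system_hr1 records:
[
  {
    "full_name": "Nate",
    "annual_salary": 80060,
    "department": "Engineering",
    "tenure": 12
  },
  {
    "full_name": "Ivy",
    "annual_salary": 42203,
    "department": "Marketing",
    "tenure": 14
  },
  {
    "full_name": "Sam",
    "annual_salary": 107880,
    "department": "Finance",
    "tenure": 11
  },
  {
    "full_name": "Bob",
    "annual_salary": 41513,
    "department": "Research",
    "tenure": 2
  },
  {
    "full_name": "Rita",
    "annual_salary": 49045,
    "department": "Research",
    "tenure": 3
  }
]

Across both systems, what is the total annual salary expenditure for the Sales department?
228126

Schema mappings:
- "unit" (system_hr3) = "department" (system_hr1) = department
- "compensation" (system_hr3) = "annual_salary" (system_hr1) = salary

Sales salaries from system_hr3: 228126
Sales salaries from system_hr1: 0

Total: 228126 + 0 = 228126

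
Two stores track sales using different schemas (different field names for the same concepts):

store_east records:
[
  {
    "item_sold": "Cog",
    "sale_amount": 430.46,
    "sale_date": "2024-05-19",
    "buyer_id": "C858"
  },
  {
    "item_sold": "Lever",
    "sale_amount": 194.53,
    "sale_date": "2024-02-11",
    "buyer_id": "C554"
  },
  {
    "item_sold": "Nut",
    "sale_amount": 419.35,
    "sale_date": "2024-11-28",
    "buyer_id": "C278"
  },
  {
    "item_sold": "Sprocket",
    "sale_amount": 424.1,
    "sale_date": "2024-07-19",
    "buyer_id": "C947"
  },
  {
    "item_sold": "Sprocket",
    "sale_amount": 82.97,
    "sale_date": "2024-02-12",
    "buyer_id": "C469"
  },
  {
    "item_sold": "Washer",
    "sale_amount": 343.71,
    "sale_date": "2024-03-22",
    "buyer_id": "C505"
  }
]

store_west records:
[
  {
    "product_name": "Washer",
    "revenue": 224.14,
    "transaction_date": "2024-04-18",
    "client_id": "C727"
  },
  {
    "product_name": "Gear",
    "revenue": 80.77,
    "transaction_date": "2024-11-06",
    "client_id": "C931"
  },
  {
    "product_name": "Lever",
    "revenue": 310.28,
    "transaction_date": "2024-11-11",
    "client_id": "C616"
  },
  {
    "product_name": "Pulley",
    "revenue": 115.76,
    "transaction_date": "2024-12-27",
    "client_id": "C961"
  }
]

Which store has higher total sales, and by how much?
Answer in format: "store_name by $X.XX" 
store_east by $1164.17

Schema mapping: "sale_amount" (store_east) = "revenue" (store_west) = sale amount

Total for store_east: 1895.12
Total for store_west: 730.95

Difference: |1895.12 - 730.95| = 1164.17
store_east has higher sales by $1164.17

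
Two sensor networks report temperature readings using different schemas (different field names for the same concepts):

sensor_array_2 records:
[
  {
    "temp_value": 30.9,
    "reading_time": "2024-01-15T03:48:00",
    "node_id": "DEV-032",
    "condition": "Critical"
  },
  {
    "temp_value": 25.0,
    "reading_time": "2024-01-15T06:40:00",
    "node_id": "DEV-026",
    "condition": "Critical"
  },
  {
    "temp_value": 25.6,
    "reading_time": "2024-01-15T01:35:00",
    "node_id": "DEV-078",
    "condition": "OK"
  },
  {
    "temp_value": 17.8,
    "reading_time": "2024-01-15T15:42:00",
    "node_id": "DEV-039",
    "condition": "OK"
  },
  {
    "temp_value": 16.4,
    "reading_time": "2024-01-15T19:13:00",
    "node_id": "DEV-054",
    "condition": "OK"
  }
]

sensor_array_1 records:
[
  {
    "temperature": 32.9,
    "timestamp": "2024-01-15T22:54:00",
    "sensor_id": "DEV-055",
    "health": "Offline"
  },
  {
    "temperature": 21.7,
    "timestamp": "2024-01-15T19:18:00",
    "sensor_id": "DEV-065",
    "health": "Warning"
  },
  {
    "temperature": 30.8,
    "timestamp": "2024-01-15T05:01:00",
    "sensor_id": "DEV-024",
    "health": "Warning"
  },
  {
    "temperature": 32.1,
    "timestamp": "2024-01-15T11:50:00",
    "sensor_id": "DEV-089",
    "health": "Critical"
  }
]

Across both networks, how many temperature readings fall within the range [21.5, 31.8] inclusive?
5

Schema mapping: "temp_value" (sensor_array_2) = "temperature" (sensor_array_1) = temperature

Readings in [21.5, 31.8] from sensor_array_2: 3
Readings in [21.5, 31.8] from sensor_array_1: 2

Total count: 3 + 2 = 5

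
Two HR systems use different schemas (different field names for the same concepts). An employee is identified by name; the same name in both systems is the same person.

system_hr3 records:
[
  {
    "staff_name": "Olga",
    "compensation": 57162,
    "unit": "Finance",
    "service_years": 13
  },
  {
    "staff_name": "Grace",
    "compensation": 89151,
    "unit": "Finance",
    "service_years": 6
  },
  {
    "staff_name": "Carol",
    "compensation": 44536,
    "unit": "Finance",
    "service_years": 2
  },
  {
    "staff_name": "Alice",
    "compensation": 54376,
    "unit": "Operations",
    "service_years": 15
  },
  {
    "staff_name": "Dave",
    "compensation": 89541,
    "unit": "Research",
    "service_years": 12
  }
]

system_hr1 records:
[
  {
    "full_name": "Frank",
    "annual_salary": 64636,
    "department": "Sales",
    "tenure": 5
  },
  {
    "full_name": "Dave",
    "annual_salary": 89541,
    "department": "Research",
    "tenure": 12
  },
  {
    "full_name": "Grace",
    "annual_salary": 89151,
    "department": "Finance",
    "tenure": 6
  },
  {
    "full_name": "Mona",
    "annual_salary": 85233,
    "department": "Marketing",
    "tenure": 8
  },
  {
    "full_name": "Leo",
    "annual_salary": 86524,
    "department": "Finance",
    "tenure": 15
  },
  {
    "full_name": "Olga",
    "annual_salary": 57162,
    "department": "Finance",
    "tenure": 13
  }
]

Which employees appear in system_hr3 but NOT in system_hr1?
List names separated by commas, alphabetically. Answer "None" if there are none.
Alice, Carol

Schema mapping: "staff_name" (system_hr3) = "full_name" (system_hr1) = employee name

Names in system_hr3: ['Alice', 'Carol', 'Dave', 'Grace', 'Olga']
Names in system_hr1: ['Dave', 'Frank', 'Grace', 'Leo', 'Mona', 'Olga']

In system_hr3 but not system_hr1: ['Alice', 'Carol']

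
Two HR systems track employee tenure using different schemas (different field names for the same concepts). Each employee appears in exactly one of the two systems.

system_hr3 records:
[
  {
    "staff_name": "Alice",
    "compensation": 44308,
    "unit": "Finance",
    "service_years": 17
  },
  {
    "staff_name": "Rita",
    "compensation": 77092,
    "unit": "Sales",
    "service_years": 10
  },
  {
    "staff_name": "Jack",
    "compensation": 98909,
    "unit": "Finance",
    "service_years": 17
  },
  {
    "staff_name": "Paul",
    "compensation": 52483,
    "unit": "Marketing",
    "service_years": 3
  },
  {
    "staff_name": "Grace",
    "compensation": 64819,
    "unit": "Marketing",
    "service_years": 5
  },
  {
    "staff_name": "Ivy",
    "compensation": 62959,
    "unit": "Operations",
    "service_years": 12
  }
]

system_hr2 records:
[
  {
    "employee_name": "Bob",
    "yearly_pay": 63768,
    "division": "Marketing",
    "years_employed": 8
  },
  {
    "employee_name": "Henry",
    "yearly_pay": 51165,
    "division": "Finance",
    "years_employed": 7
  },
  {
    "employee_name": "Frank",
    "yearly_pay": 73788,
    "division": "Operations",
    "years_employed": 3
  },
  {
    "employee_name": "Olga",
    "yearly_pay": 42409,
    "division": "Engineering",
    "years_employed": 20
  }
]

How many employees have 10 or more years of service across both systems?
5

Reconcile schemas: "service_years" (system_hr3) = "years_employed" (system_hr2) = years of service

From system_hr3: 4 employees with >= 10 years
From system_hr2: 1 employees with >= 10 years

Total: 4 + 1 = 5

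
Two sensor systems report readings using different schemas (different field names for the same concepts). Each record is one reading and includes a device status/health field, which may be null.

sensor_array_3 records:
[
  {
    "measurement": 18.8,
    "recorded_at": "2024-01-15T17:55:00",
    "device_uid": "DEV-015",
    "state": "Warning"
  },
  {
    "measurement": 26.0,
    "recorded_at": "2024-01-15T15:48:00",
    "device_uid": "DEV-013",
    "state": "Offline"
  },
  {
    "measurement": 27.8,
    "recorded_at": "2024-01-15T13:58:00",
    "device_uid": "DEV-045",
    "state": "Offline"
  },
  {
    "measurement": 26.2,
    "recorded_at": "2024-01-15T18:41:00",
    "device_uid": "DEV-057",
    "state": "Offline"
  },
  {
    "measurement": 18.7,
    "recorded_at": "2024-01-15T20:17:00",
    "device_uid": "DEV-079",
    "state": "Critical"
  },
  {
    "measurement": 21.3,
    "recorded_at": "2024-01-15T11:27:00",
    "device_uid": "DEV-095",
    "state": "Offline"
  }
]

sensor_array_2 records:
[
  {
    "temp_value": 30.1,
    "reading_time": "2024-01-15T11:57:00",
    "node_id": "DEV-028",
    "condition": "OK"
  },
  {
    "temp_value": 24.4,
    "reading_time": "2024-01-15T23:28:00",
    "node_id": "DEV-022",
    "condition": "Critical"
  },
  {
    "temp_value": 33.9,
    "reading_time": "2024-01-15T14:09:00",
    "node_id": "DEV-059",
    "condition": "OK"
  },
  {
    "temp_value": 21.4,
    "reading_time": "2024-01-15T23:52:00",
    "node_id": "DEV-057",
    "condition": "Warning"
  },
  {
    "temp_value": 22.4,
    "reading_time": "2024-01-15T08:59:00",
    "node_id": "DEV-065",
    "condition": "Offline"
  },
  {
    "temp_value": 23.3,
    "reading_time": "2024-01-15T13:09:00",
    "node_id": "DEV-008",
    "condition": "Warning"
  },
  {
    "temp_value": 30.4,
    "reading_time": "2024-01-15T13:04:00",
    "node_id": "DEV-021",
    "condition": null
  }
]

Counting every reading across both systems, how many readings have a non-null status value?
12

Schema mapping: "state" (sensor_array_3) = "condition" (sensor_array_2) = status

Non-null in sensor_array_3: 6
Non-null in sensor_array_2: 6

Total non-null: 6 + 6 = 12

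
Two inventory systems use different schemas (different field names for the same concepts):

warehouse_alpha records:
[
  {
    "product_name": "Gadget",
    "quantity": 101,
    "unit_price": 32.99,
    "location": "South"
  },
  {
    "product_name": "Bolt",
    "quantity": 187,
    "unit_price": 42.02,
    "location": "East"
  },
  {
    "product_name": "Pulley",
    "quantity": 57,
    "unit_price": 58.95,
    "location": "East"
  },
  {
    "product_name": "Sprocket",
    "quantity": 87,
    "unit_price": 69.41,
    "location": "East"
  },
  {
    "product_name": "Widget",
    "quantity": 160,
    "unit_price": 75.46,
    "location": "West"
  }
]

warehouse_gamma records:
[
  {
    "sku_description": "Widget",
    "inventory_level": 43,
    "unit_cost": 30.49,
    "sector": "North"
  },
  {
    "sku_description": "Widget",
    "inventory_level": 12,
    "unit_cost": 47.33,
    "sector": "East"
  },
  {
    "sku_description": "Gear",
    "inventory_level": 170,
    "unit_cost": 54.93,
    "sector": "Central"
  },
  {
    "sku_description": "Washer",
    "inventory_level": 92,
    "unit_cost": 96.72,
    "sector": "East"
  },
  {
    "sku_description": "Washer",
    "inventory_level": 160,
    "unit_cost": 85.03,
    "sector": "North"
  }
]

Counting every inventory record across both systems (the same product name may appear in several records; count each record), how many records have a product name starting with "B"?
1

Schema mapping: "product_name" (warehouse_alpha) = "sku_description" (warehouse_gamma) = product name

Records with product name starting with "B" in warehouse_alpha: 1
Records with product name starting with "B" in warehouse_gamma: 0

Total: 1 + 0 = 1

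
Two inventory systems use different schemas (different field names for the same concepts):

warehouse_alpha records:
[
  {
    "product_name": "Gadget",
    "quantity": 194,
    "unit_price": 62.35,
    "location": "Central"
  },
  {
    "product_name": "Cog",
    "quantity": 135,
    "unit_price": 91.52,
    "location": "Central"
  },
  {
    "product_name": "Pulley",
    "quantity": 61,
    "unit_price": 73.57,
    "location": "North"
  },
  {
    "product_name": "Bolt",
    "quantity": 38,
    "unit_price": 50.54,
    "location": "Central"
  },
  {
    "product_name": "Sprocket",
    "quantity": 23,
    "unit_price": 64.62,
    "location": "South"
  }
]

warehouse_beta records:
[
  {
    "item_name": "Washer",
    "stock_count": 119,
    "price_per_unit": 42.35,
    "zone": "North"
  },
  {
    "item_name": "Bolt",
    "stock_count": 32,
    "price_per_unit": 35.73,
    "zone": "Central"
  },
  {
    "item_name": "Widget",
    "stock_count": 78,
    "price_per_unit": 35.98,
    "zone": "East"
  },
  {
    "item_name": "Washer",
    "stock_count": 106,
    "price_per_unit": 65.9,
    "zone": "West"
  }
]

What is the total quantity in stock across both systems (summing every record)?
786

To reconcile these schemas, identify the field holding the quantity in stock in each system:
1. In warehouse_alpha it is "quantity"
2. In warehouse_beta it is "stock_count"

From warehouse_alpha: 194 + 135 + 61 + 38 + 23 = 451
From warehouse_beta: 119 + 32 + 78 + 106 = 335

Total: 451 + 335 = 786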